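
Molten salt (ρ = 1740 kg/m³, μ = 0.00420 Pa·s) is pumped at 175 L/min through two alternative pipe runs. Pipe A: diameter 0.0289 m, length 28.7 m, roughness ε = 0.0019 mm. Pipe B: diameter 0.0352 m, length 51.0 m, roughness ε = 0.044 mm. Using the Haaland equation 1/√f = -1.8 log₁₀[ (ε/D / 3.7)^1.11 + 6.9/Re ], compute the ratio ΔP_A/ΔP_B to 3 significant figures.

Pipe A: V = Q/A = 0.002917/0.000656 = 4.446 m/s; Re = 5.324e+04; ε/D = 6.57e-05; Haaland → f = 0.02061; ΔP_A = f(L/D)(ρV²/2) = 3.52e+05 Pa.
Pipe B: V = Q/A = 0.002917/0.0009731 = 2.997 m/s; Re = 4.371e+04; ε/D = 0.00125; Haaland → f = 0.02483; ΔP_B = f(L/D)(ρV²/2) = 2.812e+05 Pa.
ΔP_A/ΔP_B = 3.52e+05/2.812e+05 = 1.25.

ΔP_A/ΔP_B ≈ 1.25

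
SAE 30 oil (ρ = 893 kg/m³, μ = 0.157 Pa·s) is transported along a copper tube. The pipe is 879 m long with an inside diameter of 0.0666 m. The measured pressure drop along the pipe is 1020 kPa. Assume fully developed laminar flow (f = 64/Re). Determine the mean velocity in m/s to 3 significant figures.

V ≈ 1.02 m/s

For laminar flow, f = 64/Re with Re = ρVD/μ, so Darcy-Weisbach reduces to ΔP = 32μLV/D². Solving for V: V = ΔP·D²/(32μL) = 1.02e+06·(0.0666)²/(32·0.157·879) = 1.024 m/s.
Check: Re = ρVD/μ = 893·1.024·0.0666/0.157 = 388.1 < 2300, so the laminar assumption holds.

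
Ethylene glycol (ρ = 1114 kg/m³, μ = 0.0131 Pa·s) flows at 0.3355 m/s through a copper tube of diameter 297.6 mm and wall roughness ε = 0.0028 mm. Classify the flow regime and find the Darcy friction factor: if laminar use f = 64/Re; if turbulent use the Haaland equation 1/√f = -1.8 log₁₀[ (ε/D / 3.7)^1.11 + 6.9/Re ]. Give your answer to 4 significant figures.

Re = ρVD/μ = 1114·0.3355·0.2976/0.0131 = 8491.
Re > 4000 → turbulent. ε/D = 2.8e-06/0.2976 = 9.41e-06; Haaland: 1/√f = -1.8 log₁₀[6.16e-07 + 0.000813] = 5.562, so f = 0.03233.

f ≈ 0.03233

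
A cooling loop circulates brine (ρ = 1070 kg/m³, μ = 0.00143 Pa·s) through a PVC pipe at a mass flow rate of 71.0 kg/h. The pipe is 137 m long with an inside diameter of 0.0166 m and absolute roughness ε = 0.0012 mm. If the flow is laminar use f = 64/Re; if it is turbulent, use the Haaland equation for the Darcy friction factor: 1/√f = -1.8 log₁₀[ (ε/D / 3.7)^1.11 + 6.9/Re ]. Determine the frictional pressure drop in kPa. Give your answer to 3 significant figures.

ΔP ≈ 1.94 kPa

ṁ = 71.0 kg/h = 71.0/3600 = 0.01972 kg/s.
A = πD²/4 = π(0.0166)²/4 = 0.0002164 m²; mean velocity V = ṁ/(ρA) = 0.01972/(1070 · 0.0002164) = 0.08517 m/s.
Reynolds number Re = ρVD/μ = 1070 · 0.08517 · 0.0166 / 0.00143 = 1058.
Re < 2300 → laminar flow, so f = 64/Re = 64/1058 = 0.0605 (the turbulent correlation is not needed).
Darcy-Weisbach: ΔP = f(L/D)(ρV²/2) = 0.0605·(137/0.0166)·(1070·0.08517²/2) = 0.0605·8253·3.88 = 1938 Pa.
ΔP = 1938 Pa = 1.94 kPa.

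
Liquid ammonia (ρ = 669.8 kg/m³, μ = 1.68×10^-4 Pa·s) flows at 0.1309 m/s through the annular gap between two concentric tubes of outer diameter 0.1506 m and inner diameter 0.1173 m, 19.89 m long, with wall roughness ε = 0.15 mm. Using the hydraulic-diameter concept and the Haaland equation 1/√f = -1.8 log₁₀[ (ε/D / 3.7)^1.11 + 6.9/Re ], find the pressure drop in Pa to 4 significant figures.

Hydraulic diameter D_h = 4A/P = D_o - D_i = 0.1506 - 0.1173 = 0.0333 m.
Re = ρVD_h/μ = 669.8·0.1309·0.0333/0.000168 = 1.738e+04.
ε/D_h = 0.00015/0.0333 = 0.0045; Haaland gives 1/√f = -1.8 log₁₀[0.000582+0.000397] = 5.417, so f = 0.03408.
ΔP = f(L/D_h)(ρV²/2) = 0.03408·19.89/0.0333·5.738 = 116.8 Pa.

ΔP ≈ 116.8 Pa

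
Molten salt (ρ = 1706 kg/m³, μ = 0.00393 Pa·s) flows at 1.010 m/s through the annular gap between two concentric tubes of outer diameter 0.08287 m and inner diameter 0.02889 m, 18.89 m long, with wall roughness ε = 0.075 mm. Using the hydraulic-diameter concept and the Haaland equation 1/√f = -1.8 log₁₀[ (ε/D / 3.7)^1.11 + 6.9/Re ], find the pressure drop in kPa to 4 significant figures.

ΔP ≈ 8.387 kPa

Hydraulic diameter D_h = 4A/P = D_o - D_i = 0.08287 - 0.02889 = 0.05398 m.
Re = ρVD_h/μ = 1706·1.01·0.05398/0.00393 = 2.367e+04.
ε/D_h = 7.5e-05/0.05398 = 0.00139; Haaland gives 1/√f = -1.8 log₁₀[0.000158+0.000292] = 6.026, so f = 0.02754.
ΔP = f(L/D_h)(ρV²/2) = 0.02754·18.89/0.05398·870.1 = 8387 Pa.
ΔP = 8.387 kPa.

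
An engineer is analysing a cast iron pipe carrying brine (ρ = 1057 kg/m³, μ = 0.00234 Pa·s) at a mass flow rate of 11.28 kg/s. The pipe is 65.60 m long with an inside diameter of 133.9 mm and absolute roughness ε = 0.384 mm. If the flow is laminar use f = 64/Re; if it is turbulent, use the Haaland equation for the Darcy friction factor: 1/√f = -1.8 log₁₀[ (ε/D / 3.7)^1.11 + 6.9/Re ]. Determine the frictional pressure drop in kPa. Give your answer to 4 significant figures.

ΔP ≈ 4.219 kPa

A = πD²/4 = π(0.1339)²/4 = 0.01408 m²; mean velocity V = ṁ/(ρA) = 11.28/(1057 · 0.01408) = 0.7578 m/s.
Reynolds number Re = ρVD/μ = 1057 · 0.7578 · 0.1339 / 0.00234 = 4.584e+04.
Re > 4000 → turbulent. Relative roughness ε/D = 0.000384/0.1339 = 0.00287. Haaland: 1/√f = -1.8 log₁₀[(0.00287/3.7)^1.11 + 6.9/4.584e+04] = -1.8 log₁₀[0.000353 + 0.000151] = 5.937, so f = 0.02837.
Darcy-Weisbach: ΔP = f(L/D)(ρV²/2) = 0.02837·(65.6/0.1339)·(1057·0.7578²/2) = 0.02837·489.9·303.5 = 4219 Pa.
ΔP = 4219 Pa = 4.219 kPa.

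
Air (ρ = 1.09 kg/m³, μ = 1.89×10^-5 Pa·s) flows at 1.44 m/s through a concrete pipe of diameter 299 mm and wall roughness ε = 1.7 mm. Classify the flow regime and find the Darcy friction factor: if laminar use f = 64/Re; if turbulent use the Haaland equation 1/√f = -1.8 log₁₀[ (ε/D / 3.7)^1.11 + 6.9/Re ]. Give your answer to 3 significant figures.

f ≈ 0.0346

Re = ρVD/μ = 1.09·1.44·0.299/1.89e-05 = 2.483e+04.
Re > 4000 → turbulent. ε/D = 0.0017/0.299 = 0.00569; Haaland: 1/√f = -1.8 log₁₀[0.000754 + 0.000278] = 5.376, so f = 0.0346.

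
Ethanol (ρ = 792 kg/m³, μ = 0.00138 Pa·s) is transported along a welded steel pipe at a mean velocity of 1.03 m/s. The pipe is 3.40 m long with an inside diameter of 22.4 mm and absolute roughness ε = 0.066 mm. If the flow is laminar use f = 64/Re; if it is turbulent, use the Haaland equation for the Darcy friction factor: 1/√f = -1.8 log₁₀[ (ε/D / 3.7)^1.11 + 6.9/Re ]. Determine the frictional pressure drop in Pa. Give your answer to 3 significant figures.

Reynolds number Re = ρVD/μ = 792 · 1.03 · 0.0224 / 0.00138 = 1.324e+04.
Re > 4000 → turbulent. Relative roughness ε/D = 6.6e-05/0.0224 = 0.00295. Haaland: 1/√f = -1.8 log₁₀[(0.00295/3.7)^1.11 + 6.9/1.324e+04] = -1.8 log₁₀[0.000363 + 0.000521] = 5.496, so f = 0.03311.
Darcy-Weisbach: ΔP = f(L/D)(ρV²/2) = 0.03311·(3.4/0.0224)·(792·1.03²/2) = 0.03311·151.8·420.1 = 2111 Pa.

ΔP ≈ 2110 Pa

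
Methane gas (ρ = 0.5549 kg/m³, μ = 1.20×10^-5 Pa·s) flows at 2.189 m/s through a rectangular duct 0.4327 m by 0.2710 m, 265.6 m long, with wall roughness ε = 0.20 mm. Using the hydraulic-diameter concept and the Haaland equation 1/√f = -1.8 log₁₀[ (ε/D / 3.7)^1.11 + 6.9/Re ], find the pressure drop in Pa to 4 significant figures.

ΔP ≈ 25.60 Pa

Hydraulic diameter D_h = 4A/P = 4·(0.4327·0.271)/(2·(0.4327+0.271)) = 0.469/1.407 = 0.3333 m.
Re = ρVD_h/μ = 0.5549·2.189·0.3333/1.2e-05 = 3.373e+04.
ε/D_h = 0.0002/0.3333 = 0.0006; Haaland gives 1/√f = -1.8 log₁₀[6.21e-05+0.000205] = 6.433, so f = 0.02416.
ΔP = f(L/D_h)(ρV²/2) = 0.02416·265.6/0.3333·1.329 = 25.6 Pa.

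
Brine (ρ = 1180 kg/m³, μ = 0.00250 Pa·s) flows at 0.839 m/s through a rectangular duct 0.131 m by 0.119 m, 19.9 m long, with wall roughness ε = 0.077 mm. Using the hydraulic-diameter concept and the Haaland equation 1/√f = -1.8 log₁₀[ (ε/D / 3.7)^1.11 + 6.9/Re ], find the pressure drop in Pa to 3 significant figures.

Hydraulic diameter D_h = 4A/P = 4·(0.131·0.119)/(2·(0.131+0.119)) = 0.06236/0.5 = 0.1247 m.
Re = ρVD_h/μ = 1180·0.839·0.1247/0.0025 = 4.939e+04.
ε/D_h = 7.7e-05/0.1247 = 0.000617; Haaland gives 1/√f = -1.8 log₁₀[6.41e-05+0.00014] = 6.643, so f = 0.02266.
ΔP = f(L/D_h)(ρV²/2) = 0.02266·19.9/0.1247·415.3 = 1502 Pa.

ΔP ≈ 1500 Pa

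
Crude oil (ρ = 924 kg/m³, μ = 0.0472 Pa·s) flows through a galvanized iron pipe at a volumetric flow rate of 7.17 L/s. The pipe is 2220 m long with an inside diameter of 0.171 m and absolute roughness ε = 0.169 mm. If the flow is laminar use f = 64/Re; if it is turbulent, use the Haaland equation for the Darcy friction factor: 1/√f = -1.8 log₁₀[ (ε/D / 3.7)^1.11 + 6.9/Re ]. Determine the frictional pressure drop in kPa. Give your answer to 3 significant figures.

Q = 7.17 L/s = 7.17/1000 = 0.00717 m³/s.
Cross-sectional area A = πD²/4 = π(0.171)²/4 = 0.02297 m²; mean velocity V = Q/A = 0.00717/0.02297 = 0.3122 m/s.
Reynolds number Re = ρVD/μ = 924 · 0.3122 · 0.171 / 0.0472 = 1045.
Re < 2300 → laminar flow, so f = 64/Re = 64/1045 = 0.06124 (the turbulent correlation is not needed).
Darcy-Weisbach: ΔP = f(L/D)(ρV²/2) = 0.06124·(2220/0.171)·(924·0.3122²/2) = 0.06124·1.298e+04·45.03 = 3.58e+04 Pa.
ΔP = 3.58e+04 Pa = 35.8 kPa.

ΔP ≈ 35.8 kPa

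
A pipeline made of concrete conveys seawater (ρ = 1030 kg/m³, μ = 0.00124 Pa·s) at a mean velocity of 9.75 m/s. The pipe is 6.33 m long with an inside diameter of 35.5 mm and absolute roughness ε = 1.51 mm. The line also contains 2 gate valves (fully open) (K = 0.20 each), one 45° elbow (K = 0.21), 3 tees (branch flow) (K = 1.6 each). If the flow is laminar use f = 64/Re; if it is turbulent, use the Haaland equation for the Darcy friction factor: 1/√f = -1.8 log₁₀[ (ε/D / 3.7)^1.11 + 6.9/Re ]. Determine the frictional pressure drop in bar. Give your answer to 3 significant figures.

Reynolds number Re = ρVD/μ = 1030 · 9.75 · 0.0355 / 0.00124 = 2.875e+05.
Re > 4000 → turbulent. Relative roughness ε/D = 0.00151/0.0355 = 0.0425. Haaland: 1/√f = -1.8 log₁₀[(0.0425/3.7)^1.11 + 6.9/2.875e+05] = -1.8 log₁₀[0.00703 + 2.4e-05] = 3.872, so f = 0.06669.
Total minor-loss coefficient ΣK = 2·0.2 + 1·0.21 + 3·1.6 = 5.41.
ΔP = [f·L/D + ΣK]·(ρV²/2) = [0.06669·6.33/0.0355 + 5.41]·(1030·9.75²/2) = [11.89 + 5.41]·4.896e+04 = 8.47e+05 Pa.
ΔP = 8.47e+05 Pa = 8.47 bar.

ΔP ≈ 8.47 bar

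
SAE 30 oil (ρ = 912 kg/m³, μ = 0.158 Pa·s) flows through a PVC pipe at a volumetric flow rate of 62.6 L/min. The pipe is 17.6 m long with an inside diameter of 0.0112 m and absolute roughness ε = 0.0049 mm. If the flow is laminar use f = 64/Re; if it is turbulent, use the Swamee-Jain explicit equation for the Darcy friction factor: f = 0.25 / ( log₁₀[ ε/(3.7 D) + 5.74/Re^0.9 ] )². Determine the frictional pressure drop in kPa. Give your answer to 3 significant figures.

Q = 62.6 L/min = 62.6/60000 = 0.001043 m³/s.
Cross-sectional area A = πD²/4 = π(0.0112)²/4 = 9.852e-05 m²; mean velocity V = Q/A = 0.001043/9.852e-05 = 10.59 m/s.
Reynolds number Re = ρVD/μ = 912 · 10.59 · 0.0112 / 0.158 = 684.6.
Re < 2300 → laminar flow, so f = 64/Re = 64/684.6 = 0.09348 (the turbulent correlation is not needed).
Darcy-Weisbach: ΔP = f(L/D)(ρV²/2) = 0.09348·(17.6/0.0112)·(912·10.59²/2) = 0.09348·1571·5.114e+04 = 7.512e+06 Pa.
ΔP = 7.512e+06 Pa = 7510 kPa.

ΔP ≈ 7510 kPa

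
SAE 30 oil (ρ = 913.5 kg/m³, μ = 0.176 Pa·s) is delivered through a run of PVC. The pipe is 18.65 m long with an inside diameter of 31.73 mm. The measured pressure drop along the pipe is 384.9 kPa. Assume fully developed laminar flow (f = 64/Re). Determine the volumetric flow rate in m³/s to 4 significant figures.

Q ≈ 0.002917 m³/s

For laminar flow, f = 64/Re with Re = ρVD/μ, so Darcy-Weisbach reduces to ΔP = 32μLV/D². Solving for V: V = ΔP·D²/(32μL) = 3.849e+05·(0.03173)²/(32·0.176·18.65) = 3.689 m/s.
Check: Re = ρVD/μ = 913.5·3.689·0.03173/0.176 = 607.6 < 2300, so the laminar assumption holds.
Q = V·A = 3.689·(π/4·0.03173²) = 0.002917 m³/s = 0.002917 m³/s.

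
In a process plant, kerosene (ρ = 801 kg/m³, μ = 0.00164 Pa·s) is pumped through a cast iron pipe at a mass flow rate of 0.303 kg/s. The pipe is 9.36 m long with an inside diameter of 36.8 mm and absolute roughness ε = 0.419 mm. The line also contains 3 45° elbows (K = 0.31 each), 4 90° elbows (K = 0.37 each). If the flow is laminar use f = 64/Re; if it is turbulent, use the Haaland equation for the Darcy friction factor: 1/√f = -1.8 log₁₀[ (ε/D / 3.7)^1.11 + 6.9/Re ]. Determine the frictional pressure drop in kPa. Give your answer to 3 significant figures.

ΔP ≈ 0.725 kPa

A = πD²/4 = π(0.0368)²/4 = 0.001064 m²; mean velocity V = ṁ/(ρA) = 0.303/(801 · 0.001064) = 0.3557 m/s.
Reynolds number Re = ρVD/μ = 801 · 0.3557 · 0.0368 / 0.00164 = 6392.
Re > 4000 → turbulent. Relative roughness ε/D = 0.000419/0.0368 = 0.0114. Haaland: 1/√f = -1.8 log₁₀[(0.0114/3.7)^1.11 + 6.9/6392] = -1.8 log₁₀[0.00163 + 0.00108] = 4.621, so f = 0.04683.
Total minor-loss coefficient ΣK = 3·0.31 + 4·0.37 = 2.41.
ΔP = [f·L/D + ΣK]·(ρV²/2) = [0.04683·9.36/0.0368 + 2.41]·(801·0.3557²/2) = [11.91 + 2.41]·50.66 = 725.4 Pa.
ΔP = 725.4 Pa = 0.725 kPa.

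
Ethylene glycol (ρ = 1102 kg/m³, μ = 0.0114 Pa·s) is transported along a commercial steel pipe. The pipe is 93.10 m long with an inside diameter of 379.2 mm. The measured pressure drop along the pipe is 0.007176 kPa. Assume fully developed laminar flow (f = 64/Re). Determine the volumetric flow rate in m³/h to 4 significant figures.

Q ≈ 12.35 m³/h

For laminar flow, f = 64/Re with Re = ρVD/μ, so Darcy-Weisbach reduces to ΔP = 32μLV/D². Solving for V: V = ΔP·D²/(32μL) = 7.176·(0.3792)²/(32·0.0114·93.1) = 0.03038 m/s.
Check: Re = ρVD/μ = 1102·0.03038·0.3792/0.0114 = 1114 < 2300, so the laminar assumption holds.
Q = V·A = 0.03038·(π/4·0.3792²) = 0.003431 m³/s = 12.35 m³/h.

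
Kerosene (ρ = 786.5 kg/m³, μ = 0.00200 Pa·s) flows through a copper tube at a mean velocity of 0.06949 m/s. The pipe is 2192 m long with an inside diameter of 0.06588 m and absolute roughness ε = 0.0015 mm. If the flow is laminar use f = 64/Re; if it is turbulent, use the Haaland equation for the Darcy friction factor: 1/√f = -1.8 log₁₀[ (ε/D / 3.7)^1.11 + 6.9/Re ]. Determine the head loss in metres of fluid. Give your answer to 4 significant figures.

h_f ≈ 0.2911 m

Reynolds number Re = ρVD/μ = 786.5 · 0.06949 · 0.06588 / 0.002 = 1800.
Re < 2300 → laminar flow, so f = 64/Re = 64/1800 = 0.03555 (the turbulent correlation is not needed).
Darcy-Weisbach: ΔP = f(L/D)(ρV²/2) = 0.03555·(2192/0.06588)·(786.5·0.06949²/2) = 0.03555·3.327e+04·1.899 = 2246 Pa.
Head loss h_f = ΔP/(ρg) = 2246/(786.5·9.81) = 0.2911 m.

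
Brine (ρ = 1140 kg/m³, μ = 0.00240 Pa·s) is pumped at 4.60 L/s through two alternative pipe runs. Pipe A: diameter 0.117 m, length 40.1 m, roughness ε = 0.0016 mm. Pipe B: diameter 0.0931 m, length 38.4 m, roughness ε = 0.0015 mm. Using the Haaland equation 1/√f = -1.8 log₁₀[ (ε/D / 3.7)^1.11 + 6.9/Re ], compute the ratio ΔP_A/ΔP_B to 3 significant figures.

Pipe A: V = Q/A = 0.0046/0.01075 = 0.4279 m/s; Re = 2.378e+04; ε/D = 1.37e-05; Haaland → f = 0.02469; ΔP_A = f(L/D)(ρV²/2) = 882.8 Pa.
Pipe B: V = Q/A = 0.0046/0.006808 = 0.6757 m/s; Re = 2.988e+04; ε/D = 1.61e-05; Haaland → f = 0.02337; ΔP_B = f(L/D)(ρV²/2) = 2508 Pa.
ΔP_A/ΔP_B = 882.8/2508 = 0.352.

ΔP_A/ΔP_B ≈ 0.352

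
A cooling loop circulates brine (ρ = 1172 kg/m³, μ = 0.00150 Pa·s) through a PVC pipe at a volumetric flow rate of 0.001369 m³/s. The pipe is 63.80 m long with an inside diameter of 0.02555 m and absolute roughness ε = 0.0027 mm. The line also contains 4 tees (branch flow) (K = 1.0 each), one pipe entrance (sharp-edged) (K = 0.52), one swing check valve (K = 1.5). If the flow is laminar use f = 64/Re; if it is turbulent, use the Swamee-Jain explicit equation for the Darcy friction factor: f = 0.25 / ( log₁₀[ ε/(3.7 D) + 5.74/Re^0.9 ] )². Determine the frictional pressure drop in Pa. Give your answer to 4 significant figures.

ΔP ≈ 243300 Pa

Cross-sectional area A = πD²/4 = π(0.02555)²/4 = 0.0005127 m²; mean velocity V = Q/A = 0.001369/0.0005127 = 2.67 m/s.
Reynolds number Re = ρVD/μ = 1172 · 2.67 · 0.02555 / 0.0015 = 5.33e+04.
Re > 4000 → turbulent. Relative roughness ε/D = 2.7e-06/0.02555 = 0.000106. Swamee-Jain: f = 0.25/(log₁₀[0.000106/3.7 + 5.74/5.33e+04^0.9])² = 0.25/(log₁₀[2.86e-05 + 0.00032])² = 0.25/(-3.458)² = 0.02091.
Total minor-loss coefficient ΣK = 4·1 + 1·0.52 + 1·1.5 = 6.02.
ΔP = [f·L/D + ΣK]·(ρV²/2) = [0.02091·63.8/0.02555 + 6.02]·(1172·2.67²/2) = [52.21 + 6.02]·4178 = 2.433e+05 Pa.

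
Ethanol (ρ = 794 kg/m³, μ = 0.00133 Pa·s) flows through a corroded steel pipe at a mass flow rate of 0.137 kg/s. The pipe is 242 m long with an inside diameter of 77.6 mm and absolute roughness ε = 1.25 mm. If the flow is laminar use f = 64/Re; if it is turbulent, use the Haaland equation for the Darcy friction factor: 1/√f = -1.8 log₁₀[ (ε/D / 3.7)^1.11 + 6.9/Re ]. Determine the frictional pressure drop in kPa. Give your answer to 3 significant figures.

ΔP ≈ 0.0624 kPa

A = πD²/4 = π(0.0776)²/4 = 0.004729 m²; mean velocity V = ṁ/(ρA) = 0.137/(794 · 0.004729) = 0.03648 m/s.
Reynolds number Re = ρVD/μ = 794 · 0.03648 · 0.0776 / 0.00133 = 1690.
Re < 2300 → laminar flow, so f = 64/Re = 64/1690 = 0.03787 (the turbulent correlation is not needed).
Darcy-Weisbach: ΔP = f(L/D)(ρV²/2) = 0.03787·(242/0.0776)·(794·0.03648²/2) = 0.03787·3119·0.5284 = 62.4 Pa.
ΔP = 62.4 Pa = 0.0624 kPa.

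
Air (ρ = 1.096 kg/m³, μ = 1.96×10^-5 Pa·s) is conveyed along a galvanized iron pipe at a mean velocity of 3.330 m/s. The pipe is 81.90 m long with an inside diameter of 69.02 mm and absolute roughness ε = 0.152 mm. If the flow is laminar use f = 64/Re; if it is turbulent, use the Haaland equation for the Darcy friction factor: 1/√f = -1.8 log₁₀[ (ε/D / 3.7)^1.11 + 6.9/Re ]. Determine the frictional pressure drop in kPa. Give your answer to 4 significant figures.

ΔP ≈ 0.2320 kPa

Reynolds number Re = ρVD/μ = 1.096 · 3.33 · 0.06902 / 1.96e-05 = 1.285e+04.
Re > 4000 → turbulent. Relative roughness ε/D = 0.000152/0.06902 = 0.0022. Haaland: 1/√f = -1.8 log₁₀[(0.0022/3.7)^1.11 + 6.9/1.285e+04] = -1.8 log₁₀[0.000263 + 0.000537] = 5.575, so f = 0.03218.
Darcy-Weisbach: ΔP = f(L/D)(ρV²/2) = 0.03218·(81.9/0.06902)·(1.096·3.33²/2) = 0.03218·1187·6.077 = 232 Pa.
ΔP = 232 Pa = 0.2320 kPa.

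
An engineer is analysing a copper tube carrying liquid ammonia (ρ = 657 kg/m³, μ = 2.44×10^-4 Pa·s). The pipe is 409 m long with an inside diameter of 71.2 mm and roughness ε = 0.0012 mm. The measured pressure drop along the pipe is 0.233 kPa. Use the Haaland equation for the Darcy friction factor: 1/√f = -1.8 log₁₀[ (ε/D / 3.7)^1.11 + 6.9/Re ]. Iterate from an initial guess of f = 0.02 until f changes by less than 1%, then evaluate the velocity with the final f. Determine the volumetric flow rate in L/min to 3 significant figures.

Q ≈ 15.6 L/min

Rearranging Darcy-Weisbach: V = √(2·ΔP·D/(f·L·ρ)). With ε/D = 1.2e-06/0.0712 = 1.69e-05, iterate starting from f = 0.02:
  f = 0.02 → V = √(2·233·0.0712/(0.02·409·657)) = 0.07857 m/s; Re = ρVD/μ = 1.506e+04; f → 0.0277
  f = 0.0277 → V = 0.06676 m/s; Re = 1.28e+04; f → 0.02891
  f = 0.02891 → V = 0.06535 m/s; Re = 1.253e+04; f → 0.02907
Converged (Δf/f < 1%). With the final f = 0.02907: V = √(2·233·0.0712/(0.02907·409·657)) = 0.06517 m/s.
Q = V·A = 0.06517·(π/4·0.0712²) = 0.0002595 m³/s = 15.6 L/min.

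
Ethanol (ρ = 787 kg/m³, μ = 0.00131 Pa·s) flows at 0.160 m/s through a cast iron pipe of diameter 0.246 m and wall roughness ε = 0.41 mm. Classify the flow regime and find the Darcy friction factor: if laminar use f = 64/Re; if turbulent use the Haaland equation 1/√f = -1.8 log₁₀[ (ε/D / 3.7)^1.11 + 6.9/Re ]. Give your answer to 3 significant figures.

Re = ρVD/μ = 787·0.16·0.246/0.00131 = 2.365e+04.
Re > 4000 → turbulent. ε/D = 0.00041/0.246 = 0.00167; Haaland: 1/√f = -1.8 log₁₀[0.000193 + 0.000292] = 5.966, so f = 0.0281.

f ≈ 0.0281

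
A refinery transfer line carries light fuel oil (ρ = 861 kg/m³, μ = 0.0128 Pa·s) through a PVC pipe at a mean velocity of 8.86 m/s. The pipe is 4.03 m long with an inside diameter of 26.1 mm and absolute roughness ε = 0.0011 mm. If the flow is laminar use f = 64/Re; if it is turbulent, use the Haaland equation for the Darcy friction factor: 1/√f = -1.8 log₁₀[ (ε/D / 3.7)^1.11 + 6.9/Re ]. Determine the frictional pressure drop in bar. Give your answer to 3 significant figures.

Reynolds number Re = ρVD/μ = 861 · 8.86 · 0.0261 / 0.0128 = 1.555e+04.
Re > 4000 → turbulent. Relative roughness ε/D = 1.1e-06/0.0261 = 4.21e-05. Haaland: 1/√f = -1.8 log₁₀[(4.21e-05/3.7)^1.11 + 6.9/1.555e+04] = -1.8 log₁₀[3.26e-06 + 0.000444] = 6.03, so f = 0.0275.
Darcy-Weisbach: ΔP = f(L/D)(ρV²/2) = 0.0275·(4.03/0.0261)·(861·8.86²/2) = 0.0275·154.4·3.379e+04 = 1.435e+05 Pa.
ΔP = 1.435e+05 Pa = 1.44 bar.

ΔP ≈ 1.44 bar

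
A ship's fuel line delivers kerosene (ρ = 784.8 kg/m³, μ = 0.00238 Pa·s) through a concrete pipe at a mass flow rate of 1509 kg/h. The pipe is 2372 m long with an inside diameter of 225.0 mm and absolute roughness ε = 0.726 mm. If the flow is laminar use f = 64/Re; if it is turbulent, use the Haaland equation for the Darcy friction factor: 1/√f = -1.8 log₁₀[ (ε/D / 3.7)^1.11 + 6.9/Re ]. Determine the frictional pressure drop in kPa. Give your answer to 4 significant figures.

ṁ = 1509 kg/h = 1509/3600 = 0.4192 kg/s.
A = πD²/4 = π(0.225)²/4 = 0.03976 m²; mean velocity V = ṁ/(ρA) = 0.4192/(784.8 · 0.03976) = 0.01343 m/s.
Reynolds number Re = ρVD/μ = 784.8 · 0.01343 · 0.225 / 0.00238 = 996.6.
Re < 2300 → laminar flow, so f = 64/Re = 64/996.6 = 0.06422 (the turbulent correlation is not needed).
Darcy-Weisbach: ΔP = f(L/D)(ρV²/2) = 0.06422·(2372/0.225)·(784.8·0.01343²/2) = 0.06422·1.054e+04·0.07081 = 47.93 Pa.
ΔP = 47.93 Pa = 0.04793 kPa.

ΔP ≈ 0.04793 kPa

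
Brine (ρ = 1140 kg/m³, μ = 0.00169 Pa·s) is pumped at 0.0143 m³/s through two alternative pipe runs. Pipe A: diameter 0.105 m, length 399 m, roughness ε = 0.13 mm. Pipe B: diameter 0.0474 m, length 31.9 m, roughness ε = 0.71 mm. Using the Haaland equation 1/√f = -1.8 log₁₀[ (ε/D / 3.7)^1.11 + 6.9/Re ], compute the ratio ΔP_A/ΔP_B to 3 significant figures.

ΔP_A/ΔP_B ≈ 0.120

Pipe A: V = Q/A = 0.0143/0.008659 = 1.651 m/s; Re = 1.17e+05; ε/D = 0.00124; Haaland → f = 0.0225; ΔP_A = f(L/D)(ρV²/2) = 1.329e+05 Pa.
Pipe B: V = Q/A = 0.0143/0.001765 = 8.104 m/s; Re = 2.591e+05; ε/D = 0.015; Haaland → f = 0.04393; ΔP_B = f(L/D)(ρV²/2) = 1.107e+06 Pa.
ΔP_A/ΔP_B = 1.329e+05/1.107e+06 = 0.120.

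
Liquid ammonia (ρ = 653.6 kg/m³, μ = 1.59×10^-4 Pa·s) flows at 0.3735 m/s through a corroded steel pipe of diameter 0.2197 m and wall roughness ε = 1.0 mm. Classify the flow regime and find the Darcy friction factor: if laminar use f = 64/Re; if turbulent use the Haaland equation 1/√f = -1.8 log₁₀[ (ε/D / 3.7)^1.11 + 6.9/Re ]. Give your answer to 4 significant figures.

Re = ρVD/μ = 653.6·0.3735·0.2197/0.000159 = 3.373e+05.
Re > 4000 → turbulent. ε/D = 0.001/0.2197 = 0.00455; Haaland: 1/√f = -1.8 log₁₀[0.000589 + 2.05e-05] = 5.788, so f = 0.02985.

f ≈ 0.02985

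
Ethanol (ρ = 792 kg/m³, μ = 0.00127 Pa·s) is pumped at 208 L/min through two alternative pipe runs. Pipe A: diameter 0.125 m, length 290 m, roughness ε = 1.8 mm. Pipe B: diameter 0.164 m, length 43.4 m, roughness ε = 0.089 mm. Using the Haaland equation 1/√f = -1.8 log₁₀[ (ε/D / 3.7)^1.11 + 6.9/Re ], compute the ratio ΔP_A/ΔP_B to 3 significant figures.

Pipe A: V = Q/A = 0.003467/0.01227 = 0.2825 m/s; Re = 2.202e+04; ε/D = 0.0144; Haaland → f = 0.04514; ΔP_A = f(L/D)(ρV²/2) = 3309 Pa.
Pipe B: V = Q/A = 0.003467/0.02112 = 0.1641 m/s; Re = 1.678e+04; ε/D = 0.000543; Haaland → f = 0.02782; ΔP_B = f(L/D)(ρV²/2) = 78.51 Pa.
ΔP_A/ΔP_B = 3309/78.51 = 42.2.

ΔP_A/ΔP_B ≈ 42.2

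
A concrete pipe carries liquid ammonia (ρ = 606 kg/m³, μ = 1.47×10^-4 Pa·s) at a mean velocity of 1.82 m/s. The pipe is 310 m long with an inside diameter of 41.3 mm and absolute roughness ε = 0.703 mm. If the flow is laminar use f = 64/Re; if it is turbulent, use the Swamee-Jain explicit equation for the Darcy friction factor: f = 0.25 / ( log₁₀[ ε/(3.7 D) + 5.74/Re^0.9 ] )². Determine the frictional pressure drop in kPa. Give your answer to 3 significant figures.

Reynolds number Re = ρVD/μ = 606 · 1.82 · 0.0413 / 0.000147 = 3.099e+05.
Re > 4000 → turbulent. Relative roughness ε/D = 0.000703/0.0413 = 0.017. Swamee-Jain: f = 0.25/(log₁₀[0.017/3.7 + 5.74/3.099e+05^0.9])² = 0.25/(log₁₀[0.0046 + 6.56e-05])² = 0.25/(-2.331)² = 0.04601.
Darcy-Weisbach: ΔP = f(L/D)(ρV²/2) = 0.04601·(310/0.0413)·(606·1.82²/2) = 0.04601·7506·1004 = 3.466e+05 Pa.
ΔP = 3.466e+05 Pa = 347 kPa.

ΔP ≈ 347 kPa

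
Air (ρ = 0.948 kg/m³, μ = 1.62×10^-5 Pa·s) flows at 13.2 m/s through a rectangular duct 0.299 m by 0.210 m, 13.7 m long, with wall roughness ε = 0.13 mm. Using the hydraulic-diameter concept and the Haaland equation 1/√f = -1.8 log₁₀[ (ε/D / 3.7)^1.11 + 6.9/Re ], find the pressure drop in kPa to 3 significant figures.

Hydraulic diameter D_h = 4A/P = 4·(0.299·0.21)/(2·(0.299+0.21)) = 0.2512/1.018 = 0.2467 m.
Re = ρVD_h/μ = 0.948·13.2·0.2467/1.62e-05 = 1.906e+05.
ε/D_h = 0.00013/0.2467 = 0.000527; Haaland gives 1/√f = -1.8 log₁₀[5.38e-05+3.62e-05] = 7.283, so f = 0.01885.
ΔP = f(L/D_h)(ρV²/2) = 0.01885·13.7/0.2467·82.59 = 86.47 Pa.
ΔP = 0.0865 kPa.

ΔP ≈ 0.0865 kPa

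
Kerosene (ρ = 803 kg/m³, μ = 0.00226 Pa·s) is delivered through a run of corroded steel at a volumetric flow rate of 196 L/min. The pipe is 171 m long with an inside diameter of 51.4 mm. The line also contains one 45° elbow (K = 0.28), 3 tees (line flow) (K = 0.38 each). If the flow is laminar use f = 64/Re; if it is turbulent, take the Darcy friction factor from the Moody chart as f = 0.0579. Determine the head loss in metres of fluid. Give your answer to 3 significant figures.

h_f ≈ 24.5 m

Q = 196 L/min = 196/60000 = 0.003267 m³/s.
Cross-sectional area A = πD²/4 = π(0.0514)²/4 = 0.002075 m²; mean velocity V = Q/A = 0.003267/0.002075 = 1.574 m/s.
Reynolds number Re = ρVD/μ = 803 · 1.574 · 0.0514 / 0.00226 = 2.875e+04.
Re > 4000 → turbulent; use the Moody-chart value f = 0.0579.
Total minor-loss coefficient ΣK = 1·0.28 + 3·0.38 = 1.42.
ΔP = [f·L/D + ΣK]·(ρV²/2) = [0.0579·171/0.0514 + 1.42]·(803·1.574²/2) = [192.6 + 1.42]·995.1 = 1.931e+05 Pa.
Head loss h_f = ΔP/(ρg) = 1.931e+05/(803·9.81) = 24.5 m.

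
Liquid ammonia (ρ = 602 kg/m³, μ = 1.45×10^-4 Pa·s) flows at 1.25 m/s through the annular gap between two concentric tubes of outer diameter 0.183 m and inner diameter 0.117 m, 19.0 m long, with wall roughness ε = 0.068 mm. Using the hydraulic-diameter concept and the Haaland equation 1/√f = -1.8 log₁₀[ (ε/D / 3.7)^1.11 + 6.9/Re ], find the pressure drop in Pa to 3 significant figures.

ΔP ≈ 2780 Pa

Hydraulic diameter D_h = 4A/P = D_o - D_i = 0.183 - 0.117 = 0.066 m.
Re = ρVD_h/μ = 602·1.25·0.066/0.000145 = 3.425e+05.
ε/D_h = 6.8e-05/0.066 = 0.00103; Haaland gives 1/√f = -1.8 log₁₀[0.000113+2.01e-05] = 6.975, so f = 0.02055.
ΔP = f(L/D_h)(ρV²/2) = 0.02055·19/0.066·470.3 = 2783 Pa.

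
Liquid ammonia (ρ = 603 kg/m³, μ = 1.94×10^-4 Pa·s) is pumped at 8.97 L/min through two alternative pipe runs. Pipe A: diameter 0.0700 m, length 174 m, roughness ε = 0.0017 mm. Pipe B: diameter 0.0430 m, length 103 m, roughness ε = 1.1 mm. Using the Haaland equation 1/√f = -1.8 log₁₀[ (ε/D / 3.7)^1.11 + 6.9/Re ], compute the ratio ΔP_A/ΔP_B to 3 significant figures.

ΔP_A/ΔP_B ≈ 0.0854

Pipe A: V = Q/A = 0.0001495/0.003848 = 0.03885 m/s; Re = 8452; ε/D = 2.43e-05; Haaland → f = 0.03238; ΔP_A = f(L/D)(ρV²/2) = 36.63 Pa.
Pipe B: V = Q/A = 0.0001495/0.001452 = 0.1029 m/s; Re = 1.376e+04; ε/D = 0.0256; Haaland → f = 0.05605; ΔP_B = f(L/D)(ρV²/2) = 429 Pa.
ΔP_A/ΔP_B = 36.63/429 = 0.0854.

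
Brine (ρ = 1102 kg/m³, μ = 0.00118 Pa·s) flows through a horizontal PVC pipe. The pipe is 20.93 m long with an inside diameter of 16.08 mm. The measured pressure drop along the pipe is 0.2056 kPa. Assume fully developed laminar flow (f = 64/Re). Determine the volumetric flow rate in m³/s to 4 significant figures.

For laminar flow, f = 64/Re with Re = ρVD/μ, so Darcy-Weisbach reduces to ΔP = 32μLV/D². Solving for V: V = ΔP·D²/(32μL) = 205.6·(0.01608)²/(32·0.00118·20.93) = 0.06727 m/s.
Check: Re = ρVD/μ = 1102·0.06727·0.01608/0.00118 = 1010 < 2300, so the laminar assumption holds.
Q = V·A = 0.06727·(π/4·0.01608²) = 1.366e-05 m³/s = 1.366×10^-5 m³/s.

Q ≈ 1.366×10^-5 m³/s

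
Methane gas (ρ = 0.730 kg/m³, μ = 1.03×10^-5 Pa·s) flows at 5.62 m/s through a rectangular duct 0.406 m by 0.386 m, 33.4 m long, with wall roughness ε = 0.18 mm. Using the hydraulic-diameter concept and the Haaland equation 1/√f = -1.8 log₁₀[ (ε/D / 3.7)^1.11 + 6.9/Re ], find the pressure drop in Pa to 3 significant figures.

ΔP ≈ 18.3 Pa

Hydraulic diameter D_h = 4A/P = 4·(0.406·0.386)/(2·(0.406+0.386)) = 0.6269/1.584 = 0.3957 m.
Re = ρVD_h/μ = 0.73·5.62·0.3957/1.03e-05 = 1.576e+05.
ε/D_h = 0.00018/0.3957 = 0.000455; Haaland gives 1/√f = -1.8 log₁₀[4.57e-05+4.38e-05] = 7.287, so f = 0.01883.
ΔP = f(L/D_h)(ρV²/2) = 0.01883·33.4/0.3957·11.53 = 18.32 Pa.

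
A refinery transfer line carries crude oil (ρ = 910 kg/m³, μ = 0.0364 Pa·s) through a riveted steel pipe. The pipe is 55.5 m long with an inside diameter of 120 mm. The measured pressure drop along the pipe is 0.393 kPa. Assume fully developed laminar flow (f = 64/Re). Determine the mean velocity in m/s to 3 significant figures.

V ≈ 0.0875 m/s

For laminar flow, f = 64/Re with Re = ρVD/μ, so Darcy-Weisbach reduces to ΔP = 32μLV/D². Solving for V: V = ΔP·D²/(32μL) = 393·(0.12)²/(32·0.0364·55.5) = 0.08754 m/s.
Check: Re = ρVD/μ = 910·0.08754·0.12/0.0364 = 262.6 < 2300, so the laminar assumption holds.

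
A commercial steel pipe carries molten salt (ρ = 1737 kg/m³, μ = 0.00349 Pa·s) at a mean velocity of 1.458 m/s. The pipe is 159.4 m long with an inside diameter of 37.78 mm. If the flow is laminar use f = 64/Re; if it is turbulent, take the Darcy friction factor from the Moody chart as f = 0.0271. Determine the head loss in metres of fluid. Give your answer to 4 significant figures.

h_f ≈ 12.39 m

Reynolds number Re = ρVD/μ = 1737 · 1.458 · 0.03778 / 0.00349 = 2.742e+04.
Re > 4000 → turbulent; use the Moody-chart value f = 0.0271.
Darcy-Weisbach: ΔP = f(L/D)(ρV²/2) = 0.0271·(159.4/0.03778)·(1737·1.458²/2) = 0.0271·4219·1846 = 2.111e+05 Pa.
Head loss h_f = ΔP/(ρg) = 2.111e+05/(1737·9.81) = 12.39 m.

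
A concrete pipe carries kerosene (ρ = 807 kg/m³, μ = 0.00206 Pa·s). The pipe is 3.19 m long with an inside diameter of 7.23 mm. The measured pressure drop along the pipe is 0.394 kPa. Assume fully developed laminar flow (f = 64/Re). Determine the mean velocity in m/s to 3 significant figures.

V ≈ 0.0979 m/s

For laminar flow, f = 64/Re with Re = ρVD/μ, so Darcy-Weisbach reduces to ΔP = 32μLV/D². Solving for V: V = ΔP·D²/(32μL) = 394·(0.00723)²/(32·0.00206·3.19) = 0.09794 m/s.
Check: Re = ρVD/μ = 807·0.09794·0.00723/0.00206 = 277.4 < 2300, so the laminar assumption holds.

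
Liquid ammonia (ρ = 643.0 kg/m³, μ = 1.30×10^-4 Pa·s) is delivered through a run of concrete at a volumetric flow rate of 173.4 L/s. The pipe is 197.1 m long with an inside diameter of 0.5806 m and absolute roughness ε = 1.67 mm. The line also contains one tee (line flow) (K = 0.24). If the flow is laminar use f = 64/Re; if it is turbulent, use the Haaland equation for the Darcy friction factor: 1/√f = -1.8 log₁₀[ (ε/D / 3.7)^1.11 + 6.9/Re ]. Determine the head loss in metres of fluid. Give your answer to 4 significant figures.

h_f ≈ 0.1981 m

Q = 173.4 L/s = 173.4/1000 = 0.1734 m³/s.
Cross-sectional area A = πD²/4 = π(0.5806)²/4 = 0.2648 m²; mean velocity V = Q/A = 0.1734/0.2648 = 0.6549 m/s.
Reynolds number Re = ρVD/μ = 643 · 0.6549 · 0.5806 / 0.00013 = 1.881e+06.
Re > 4000 → turbulent. Relative roughness ε/D = 0.00167/0.5806 = 0.00288. Haaland: 1/√f = -1.8 log₁₀[(0.00288/3.7)^1.11 + 6.9/1.881e+06] = -1.8 log₁₀[0.000354 + 3.67e-06] = 6.204, so f = 0.02598.
Total minor-loss coefficient ΣK = 1·0.24 = 0.24.
ΔP = [f·L/D + ΣK]·(ρV²/2) = [0.02598·197.1/0.5806 + 0.24]·(643·0.6549²/2) = [8.819 + 0.24]·137.9 = 1249 Pa.
Head loss h_f = ΔP/(ρg) = 1249/(643·9.81) = 0.1981 m.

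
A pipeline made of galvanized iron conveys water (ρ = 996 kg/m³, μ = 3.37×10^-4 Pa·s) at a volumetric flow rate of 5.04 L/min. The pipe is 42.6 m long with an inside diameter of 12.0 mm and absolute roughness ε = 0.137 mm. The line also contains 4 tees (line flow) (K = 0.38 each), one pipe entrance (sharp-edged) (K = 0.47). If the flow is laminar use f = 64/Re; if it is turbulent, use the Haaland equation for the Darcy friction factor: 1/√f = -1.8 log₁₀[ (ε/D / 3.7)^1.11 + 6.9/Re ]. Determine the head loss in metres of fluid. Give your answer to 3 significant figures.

h_f ≈ 4.21 m

Q = 5.04 L/min = 5.04/60000 = 8.4e-05 m³/s.
Cross-sectional area A = πD²/4 = π(0.012)²/4 = 0.0001131 m²; mean velocity V = Q/A = 8.4e-05/0.0001131 = 0.7427 m/s.
Reynolds number Re = ρVD/μ = 996 · 0.7427 · 0.012 / 0.000337 = 2.634e+04.
Re > 4000 → turbulent. Relative roughness ε/D = 0.000137/0.012 = 0.0114. Haaland: 1/√f = -1.8 log₁₀[(0.0114/3.7)^1.11 + 6.9/2.634e+04] = -1.8 log₁₀[0.00163 + 0.000262] = 4.9, so f = 0.04165.
Total minor-loss coefficient ΣK = 4·0.38 + 1·0.47 = 1.99.
ΔP = [f·L/D + ΣK]·(ρV²/2) = [0.04165·42.6/0.012 + 1.99]·(996·0.7427²/2) = [147.9 + 1.99]·274.7 = 4.116e+04 Pa.
Head loss h_f = ΔP/(ρg) = 4.116e+04/(996·9.81) = 4.21 m.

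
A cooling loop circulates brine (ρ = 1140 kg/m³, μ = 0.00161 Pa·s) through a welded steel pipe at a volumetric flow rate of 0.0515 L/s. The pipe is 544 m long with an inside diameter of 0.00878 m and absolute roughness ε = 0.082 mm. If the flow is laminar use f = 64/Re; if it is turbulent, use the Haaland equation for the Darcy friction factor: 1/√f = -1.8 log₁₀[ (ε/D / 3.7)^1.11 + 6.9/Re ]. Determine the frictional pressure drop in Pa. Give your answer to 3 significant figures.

ΔP ≈ 1.18×10^6 Pa

Q = 0.0515 L/s = 0.0515/1000 = 5.15e-05 m³/s.
Cross-sectional area A = πD²/4 = π(0.00878)²/4 = 6.055e-05 m²; mean velocity V = Q/A = 5.15e-05/6.055e-05 = 0.8506 m/s.
Reynolds number Re = ρVD/μ = 1140 · 0.8506 · 0.00878 / 0.00161 = 5288.
Re > 4000 → turbulent. Relative roughness ε/D = 8.2e-05/0.00878 = 0.00934. Haaland: 1/√f = -1.8 log₁₀[(0.00934/3.7)^1.11 + 6.9/5288] = -1.8 log₁₀[0.00131 + 0.0013] = 4.649, so f = 0.04626.
Darcy-Weisbach: ΔP = f(L/D)(ρV²/2) = 0.04626·(544/0.00878)·(1140·0.8506²/2) = 0.04626·6.196e+04·412.4 = 1.182e+06 Pa.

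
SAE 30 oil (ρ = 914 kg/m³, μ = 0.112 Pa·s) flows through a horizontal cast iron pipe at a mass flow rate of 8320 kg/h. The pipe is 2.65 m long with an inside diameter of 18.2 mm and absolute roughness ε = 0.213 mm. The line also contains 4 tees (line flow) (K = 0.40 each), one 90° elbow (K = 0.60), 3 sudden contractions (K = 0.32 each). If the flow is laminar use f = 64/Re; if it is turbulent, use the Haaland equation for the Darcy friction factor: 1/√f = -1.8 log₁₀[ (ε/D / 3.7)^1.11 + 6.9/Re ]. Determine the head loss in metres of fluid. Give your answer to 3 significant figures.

h_f ≈ 46.3 m

ṁ = 8320 kg/h = 8320/3600 = 2.311 kg/s.
A = πD²/4 = π(0.0182)²/4 = 0.0002602 m²; mean velocity V = ṁ/(ρA) = 2.311/(914 · 0.0002602) = 9.719 m/s.
Reynolds number Re = ρVD/μ = 914 · 9.719 · 0.0182 / 0.112 = 1444.
Re < 2300 → laminar flow, so f = 64/Re = 64/1444 = 0.04433 (the turbulent correlation is not needed).
Total minor-loss coefficient ΣK = 4·0.4 + 1·0.6 + 3·0.32 = 3.16.
ΔP = [f·L/D + ΣK]·(ρV²/2) = [0.04433·2.65/0.0182 + 3.16]·(914·9.719²/2) = [6.455 + 3.16]·4.317e+04 = 4.151e+05 Pa.
Head loss h_f = ΔP/(ρg) = 4.151e+05/(914·9.81) = 46.3 m.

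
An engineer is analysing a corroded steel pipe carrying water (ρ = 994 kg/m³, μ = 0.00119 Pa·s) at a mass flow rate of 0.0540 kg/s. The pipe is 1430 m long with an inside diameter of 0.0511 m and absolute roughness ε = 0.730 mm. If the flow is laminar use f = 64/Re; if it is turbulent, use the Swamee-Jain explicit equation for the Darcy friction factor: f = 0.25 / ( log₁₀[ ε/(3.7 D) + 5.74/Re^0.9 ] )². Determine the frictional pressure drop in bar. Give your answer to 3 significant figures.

ΔP ≈ 0.00552 bar

A = πD²/4 = π(0.0511)²/4 = 0.002051 m²; mean velocity V = ṁ/(ρA) = 0.054/(994 · 0.002051) = 0.02649 m/s.
Reynolds number Re = ρVD/μ = 994 · 0.02649 · 0.0511 / 0.00119 = 1131.
Re < 2300 → laminar flow, so f = 64/Re = 64/1131 = 0.0566 (the turbulent correlation is not needed).
Darcy-Weisbach: ΔP = f(L/D)(ρV²/2) = 0.0566·(1430/0.0511)·(994·0.02649²/2) = 0.0566·2.798e+04·0.3487 = 552.4 Pa.
ΔP = 552.4 Pa = 0.00552 bar.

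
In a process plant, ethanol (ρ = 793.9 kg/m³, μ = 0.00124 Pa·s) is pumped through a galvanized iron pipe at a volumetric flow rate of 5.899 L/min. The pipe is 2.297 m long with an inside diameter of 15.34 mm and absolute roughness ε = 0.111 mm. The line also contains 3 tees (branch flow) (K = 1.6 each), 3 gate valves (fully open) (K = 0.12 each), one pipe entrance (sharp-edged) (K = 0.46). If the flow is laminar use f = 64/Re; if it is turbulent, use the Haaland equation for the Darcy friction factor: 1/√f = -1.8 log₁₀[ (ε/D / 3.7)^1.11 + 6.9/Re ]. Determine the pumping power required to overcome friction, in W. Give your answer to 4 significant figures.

P ≈ 0.1355 W

Q = 5.899 L/min = 5.899/60000 = 9.832e-05 m³/s.
Cross-sectional area A = πD²/4 = π(0.01534)²/4 = 0.0001848 m²; mean velocity V = Q/A = 9.832e-05/0.0001848 = 0.532 m/s.
Reynolds number Re = ρVD/μ = 793.9 · 0.532 · 0.01534 / 0.00124 = 5225.
Re > 4000 → turbulent. Relative roughness ε/D = 0.000111/0.01534 = 0.00724. Haaland: 1/√f = -1.8 log₁₀[(0.00724/3.7)^1.11 + 6.9/5225] = -1.8 log₁₀[0.000985 + 0.00132] = 4.747, so f = 0.04438.
Total minor-loss coefficient ΣK = 3·1.6 + 3·0.12 + 1·0.46 = 5.62.
ΔP = [f·L/D + ΣK]·(ρV²/2) = [0.04438·2.297/0.01534 + 5.62]·(793.9·0.532²/2) = [6.645 + 5.62]·112.3 = 1378 Pa.
Pumping power P = QΔP = 9.832e-05·1378 = 0.13546 W = 0.1355 W.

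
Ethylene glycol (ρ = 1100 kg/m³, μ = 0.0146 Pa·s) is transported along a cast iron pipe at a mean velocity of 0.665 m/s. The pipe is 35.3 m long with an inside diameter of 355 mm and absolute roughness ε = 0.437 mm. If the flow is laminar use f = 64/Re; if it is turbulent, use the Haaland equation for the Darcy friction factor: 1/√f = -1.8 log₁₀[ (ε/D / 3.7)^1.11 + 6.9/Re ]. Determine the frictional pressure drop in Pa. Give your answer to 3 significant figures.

ΔP ≈ 694 Pa

Reynolds number Re = ρVD/μ = 1100 · 0.665 · 0.355 / 0.0146 = 1.779e+04.
Re > 4000 → turbulent. Relative roughness ε/D = 0.000437/0.355 = 0.00123. Haaland: 1/√f = -1.8 log₁₀[(0.00123/3.7)^1.11 + 6.9/1.779e+04] = -1.8 log₁₀[0.000138 + 0.000388] = 5.903, so f = 0.0287.
Darcy-Weisbach: ΔP = f(L/D)(ρV²/2) = 0.0287·(35.3/0.355)·(1100·0.665²/2) = 0.0287·99.44·243.2 = 694.2 Pa.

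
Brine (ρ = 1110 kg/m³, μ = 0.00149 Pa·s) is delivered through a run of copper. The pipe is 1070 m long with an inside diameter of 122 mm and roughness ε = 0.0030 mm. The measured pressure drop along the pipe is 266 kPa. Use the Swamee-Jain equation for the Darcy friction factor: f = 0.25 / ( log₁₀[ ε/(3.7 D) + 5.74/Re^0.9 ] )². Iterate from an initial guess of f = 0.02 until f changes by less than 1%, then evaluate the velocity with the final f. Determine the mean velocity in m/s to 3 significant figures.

Rearranging Darcy-Weisbach: V = √(2·ΔP·D/(f·L·ρ)). With ε/D = 3e-06/0.122 = 2.46e-05, iterate starting from f = 0.02:
  f = 0.02 → V = √(2·2.66e+05·0.122/(0.02·1070·1110)) = 1.653 m/s; Re = ρVD/μ = 1.502e+05; f → 0.01663
  f = 0.01663 → V = 1.813 m/s; Re = 1.648e+05; f → 0.01634
  f = 0.01634 → V = 1.829 m/s; Re = 1.662e+05; f → 0.01631
Converged (Δf/f < 1%). With the final f = 0.01631: V = √(2·2.66e+05·0.122/(0.01631·1070·1110)) = 1.831 m/s.

V ≈ 1.83 m/s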